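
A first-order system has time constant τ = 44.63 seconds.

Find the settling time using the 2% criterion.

For first-order system, 2% settling time ≈ 4τ = 4 × 44.63 = 178.52 s.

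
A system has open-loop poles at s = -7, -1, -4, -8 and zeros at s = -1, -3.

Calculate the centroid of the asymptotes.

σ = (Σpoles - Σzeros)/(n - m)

σ = (Σpoles - Σzeros)/(n - m) = (-20 - (-4))/(4 - 2) = -16/2 = -8.0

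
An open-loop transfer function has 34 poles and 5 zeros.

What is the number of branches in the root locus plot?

Root locus has n branches where n = number of poles = 34.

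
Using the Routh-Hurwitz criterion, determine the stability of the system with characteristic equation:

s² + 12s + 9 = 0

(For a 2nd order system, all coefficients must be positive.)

Coefficients: 1, 12, 9. All positive, so system is stable.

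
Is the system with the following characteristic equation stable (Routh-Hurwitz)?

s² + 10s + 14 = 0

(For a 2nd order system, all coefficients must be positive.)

Coefficients: 1, 10, 14. All positive, so system is stable.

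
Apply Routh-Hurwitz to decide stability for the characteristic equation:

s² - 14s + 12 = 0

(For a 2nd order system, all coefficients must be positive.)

Coefficients: 1, -14, 12. b=-14 not positive, so system is unstable.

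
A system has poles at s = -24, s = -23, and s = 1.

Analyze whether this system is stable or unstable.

Pole(s) at s = 1 are not in the left half-plane. System is unstable.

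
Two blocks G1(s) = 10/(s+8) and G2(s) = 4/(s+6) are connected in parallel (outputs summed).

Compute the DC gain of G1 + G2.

Parallel: G_eq = G1 + G2. DC gain = G1(0) + G2(0) = 10/8 + 4/6 = 1.25 + 0.6667 = 1.9167.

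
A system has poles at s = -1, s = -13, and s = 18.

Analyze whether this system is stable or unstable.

Pole(s) at s = 18 are not in the left half-plane. System is unstable.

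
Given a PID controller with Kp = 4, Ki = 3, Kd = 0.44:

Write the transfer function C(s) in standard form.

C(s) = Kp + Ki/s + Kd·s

Substituting values: C(s) = 4 + 3/s + 0.44s = (0.44s² + 4s + 3)/s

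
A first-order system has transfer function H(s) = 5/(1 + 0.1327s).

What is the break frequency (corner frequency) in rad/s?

Corner frequency = 1/τ = 1/0.1327 = 7.536 rad/s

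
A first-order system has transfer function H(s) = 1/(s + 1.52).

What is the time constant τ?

For H(s) = 1/(s + 1/τ), the pole is at -1/τ = -1.52, so τ = 1/1.52 = 0.6579 s.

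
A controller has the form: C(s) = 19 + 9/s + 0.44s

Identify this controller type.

This is a Proportional-Integral-Derivative (PID) controller.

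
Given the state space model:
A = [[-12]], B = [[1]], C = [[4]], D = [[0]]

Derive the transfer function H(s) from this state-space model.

(sI - A)⁻¹ = 1/(s + 12). H(s) = 4 × 1/(s + 12) + 0 = 4/(s + 12).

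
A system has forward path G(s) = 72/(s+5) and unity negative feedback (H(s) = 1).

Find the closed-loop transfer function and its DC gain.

T(s) = G/(1+GH) = [72/(s+5)] / [1 + 72/(s+5)] = 72/(s+5+72) = 72/(s+77). DC gain = 72/77 = 0.9351.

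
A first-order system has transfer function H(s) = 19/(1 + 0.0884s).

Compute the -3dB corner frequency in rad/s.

Corner frequency = 1/τ = 1/0.0884 = 11.312 rad/s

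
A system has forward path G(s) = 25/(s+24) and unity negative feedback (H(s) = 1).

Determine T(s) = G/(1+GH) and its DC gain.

T(s) = G/(1+GH) = [25/(s+24)] / [1 + 25/(s+24)] = 25/(s+24+25) = 25/(s+49). DC gain = 25/49 = 0.5102.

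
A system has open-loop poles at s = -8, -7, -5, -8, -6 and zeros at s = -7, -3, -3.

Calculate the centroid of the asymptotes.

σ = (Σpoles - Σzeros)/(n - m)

σ = (Σpoles - Σzeros)/(n - m) = (-34 - (-13))/(5 - 3) = -21/2 = -10.5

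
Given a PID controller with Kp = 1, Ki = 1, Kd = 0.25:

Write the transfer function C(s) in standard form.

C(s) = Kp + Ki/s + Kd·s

Substituting values: C(s) = 1 + 1/s + 0.25s = (0.25s² + s + 1)/s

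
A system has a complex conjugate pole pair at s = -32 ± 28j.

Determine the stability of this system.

Real part of poles is -32 (< 0, left half-plane). Stable.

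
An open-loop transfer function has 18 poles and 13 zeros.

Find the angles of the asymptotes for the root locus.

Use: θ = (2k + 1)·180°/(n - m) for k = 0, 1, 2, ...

n - m = 18 - 13 = 5. Angles: θk = (2k + 1)·180°/5 = 36°, 108°, 180°, 252°, 324°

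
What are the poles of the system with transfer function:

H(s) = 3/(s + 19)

Pole is where denominator = 0: s + 19 = 0, so s = -19.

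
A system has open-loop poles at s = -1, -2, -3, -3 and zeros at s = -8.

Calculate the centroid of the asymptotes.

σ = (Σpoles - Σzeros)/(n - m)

σ = (Σpoles - Σzeros)/(n - m) = (-9 - (-8))/(4 - 1) = -1/3 = -0.33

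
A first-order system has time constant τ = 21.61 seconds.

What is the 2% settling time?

For first-order system, 2% settling time ≈ 4τ = 4 × 21.61 = 86.44 s.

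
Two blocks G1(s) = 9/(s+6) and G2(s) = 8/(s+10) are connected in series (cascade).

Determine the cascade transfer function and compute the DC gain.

Series: multiply transfer functions. G_eq = 9/(s+6) × 8/(s+10) = 72/((s+6)(s+10)). DC gain = 72/(6×10) = 1.2.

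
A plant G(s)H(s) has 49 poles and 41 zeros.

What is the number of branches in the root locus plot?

Root locus has n branches where n = number of poles = 49.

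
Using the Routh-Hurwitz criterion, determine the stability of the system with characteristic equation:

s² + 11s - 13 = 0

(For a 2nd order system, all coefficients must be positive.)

Coefficients: 1, 11, -13. c=-13 not positive, so system is unstable.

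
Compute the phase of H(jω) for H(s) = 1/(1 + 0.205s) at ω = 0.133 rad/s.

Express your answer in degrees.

Phase = -arctan(ωτ) = -arctan(0.133 × 0.205) = -1.6°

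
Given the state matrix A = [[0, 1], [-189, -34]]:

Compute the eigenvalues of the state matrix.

det(A - λI) = λ² - (-34)λ + 189 = (λ - (-27))(λ - (-7)). Eigenvalues: -27, -7.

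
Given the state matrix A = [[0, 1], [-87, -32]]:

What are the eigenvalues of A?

det(A - λI) = λ² - (-32)λ + 87 = (λ - (-29))(λ - (-3)). Eigenvalues: -29, -3.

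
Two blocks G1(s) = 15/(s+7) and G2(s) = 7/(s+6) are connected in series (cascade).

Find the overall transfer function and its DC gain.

Series: multiply transfer functions. G_eq = 15/(s+7) × 7/(s+6) = 105/((s+7)(s+6)). DC gain = 105/(7×6) = 2.5.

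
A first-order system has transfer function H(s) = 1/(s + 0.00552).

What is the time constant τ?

For H(s) = 1/(s + 1/τ), the pole is at -1/τ = -0.00552, so τ = 1/0.00552 = 181.2 s.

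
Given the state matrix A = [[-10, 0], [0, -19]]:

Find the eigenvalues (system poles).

For diagonal matrix, eigenvalues are diagonal entries: λ₁ = -10, λ₂ = -19.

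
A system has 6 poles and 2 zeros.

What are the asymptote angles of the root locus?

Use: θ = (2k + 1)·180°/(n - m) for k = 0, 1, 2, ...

n - m = 6 - 2 = 4. Angles: θk = (2k + 1)·180°/4 = 45°, 135°, 225°, 315°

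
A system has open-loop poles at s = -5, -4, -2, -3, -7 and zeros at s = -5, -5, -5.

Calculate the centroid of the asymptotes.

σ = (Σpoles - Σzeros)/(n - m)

σ = (Σpoles - Σzeros)/(n - m) = (-21 - (-15))/(5 - 3) = -6/2 = -3.0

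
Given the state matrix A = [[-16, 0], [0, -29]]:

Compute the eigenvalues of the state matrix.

For diagonal matrix, eigenvalues are diagonal entries: λ₁ = -16, λ₂ = -29.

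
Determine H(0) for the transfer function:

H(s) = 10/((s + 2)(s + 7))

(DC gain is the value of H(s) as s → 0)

DC gain = H(0) = 10/(2 × 7) = 10/14 = 0.7143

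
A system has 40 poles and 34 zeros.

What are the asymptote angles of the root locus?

n - m = 40 - 34 = 6. Angles: θk = (2k + 1)·180°/6 = 30°, 90°, 150°, 210°, 270°, 330°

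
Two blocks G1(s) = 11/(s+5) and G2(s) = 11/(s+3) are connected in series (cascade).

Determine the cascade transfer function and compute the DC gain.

Series: multiply transfer functions. G_eq = 11/(s+5) × 11/(s+3) = 121/((s+5)(s+3)). DC gain = 121/(5×3) = 8.0667.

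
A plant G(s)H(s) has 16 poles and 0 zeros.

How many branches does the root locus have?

Root locus has n branches where n = number of poles = 16.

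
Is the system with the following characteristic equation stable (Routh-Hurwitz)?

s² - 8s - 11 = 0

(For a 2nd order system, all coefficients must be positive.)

Coefficients: 1, -8, -11. b=-8, c=-11 not positive, so system is unstable.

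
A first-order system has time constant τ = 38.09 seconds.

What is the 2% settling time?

For first-order system, 2% settling time ≈ 4τ = 4 × 38.09 = 152.36 s.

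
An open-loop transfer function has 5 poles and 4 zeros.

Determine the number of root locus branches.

Root locus has n branches where n = number of poles = 5.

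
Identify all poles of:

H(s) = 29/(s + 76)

Pole is where denominator = 0: s + 76 = 0, so s = -76.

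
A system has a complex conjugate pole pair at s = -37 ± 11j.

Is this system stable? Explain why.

Real part of poles is -37 (< 0, left half-plane). Stable.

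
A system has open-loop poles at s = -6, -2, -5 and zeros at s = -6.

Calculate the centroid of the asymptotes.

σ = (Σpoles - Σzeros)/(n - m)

σ = (Σpoles - Σzeros)/(n - m) = (-13 - (-6))/(3 - 1) = -7/2 = -3.5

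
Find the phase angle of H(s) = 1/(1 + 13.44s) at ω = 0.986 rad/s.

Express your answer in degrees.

Phase = -arctan(ωτ) = -arctan(0.986 × 13.44) = -85.7°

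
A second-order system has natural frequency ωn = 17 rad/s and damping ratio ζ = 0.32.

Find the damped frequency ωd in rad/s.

ωd = ωn√(1 - ζ²) = 17√(1 - 0.32²) = 16.11 rad/s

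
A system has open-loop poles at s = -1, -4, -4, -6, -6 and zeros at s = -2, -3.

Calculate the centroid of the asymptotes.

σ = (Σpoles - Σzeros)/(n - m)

σ = (Σpoles - Σzeros)/(n - m) = (-21 - (-5))/(5 - 2) = -16/3 = -5.33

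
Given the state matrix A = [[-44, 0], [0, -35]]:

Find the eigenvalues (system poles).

For diagonal matrix, eigenvalues are diagonal entries: λ₁ = -44, λ₂ = -35.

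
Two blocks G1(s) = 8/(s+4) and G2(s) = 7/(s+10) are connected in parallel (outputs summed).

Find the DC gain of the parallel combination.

Parallel: G_eq = G1 + G2. DC gain = G1(0) + G2(0) = 8/4 + 7/10 = 2 + 0.7 = 2.7.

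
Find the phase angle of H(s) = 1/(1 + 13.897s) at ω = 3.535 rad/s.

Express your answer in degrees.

Phase = -arctan(ωτ) = -arctan(3.535 × 13.897) = -88.8°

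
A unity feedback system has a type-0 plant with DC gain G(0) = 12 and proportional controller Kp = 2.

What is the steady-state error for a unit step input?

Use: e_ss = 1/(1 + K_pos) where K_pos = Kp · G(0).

K_pos = Kp · G(0) = 2 × 12 = 24. e_ss = 1/(1 + 24) = 0.04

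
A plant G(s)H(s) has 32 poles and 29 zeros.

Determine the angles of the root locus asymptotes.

n - m = 32 - 29 = 3. Angles: θk = (2k + 1)·180°/3 = 60°, 180°, 300°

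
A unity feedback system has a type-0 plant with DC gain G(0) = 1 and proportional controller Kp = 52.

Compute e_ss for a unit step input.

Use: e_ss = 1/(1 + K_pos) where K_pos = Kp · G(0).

K_pos = Kp · G(0) = 52 × 1 = 52. e_ss = 1/(1 + 52) = 0.0189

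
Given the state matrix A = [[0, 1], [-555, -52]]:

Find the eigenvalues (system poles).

det(A - λI) = λ² - (-52)λ + 555 = (λ - (-37))(λ - (-15)). Eigenvalues: -37, -15.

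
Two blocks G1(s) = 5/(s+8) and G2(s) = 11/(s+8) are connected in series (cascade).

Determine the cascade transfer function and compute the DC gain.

Series: multiply transfer functions. G_eq = 5/(s+8) × 11/(s+8) = 55/((s+8)(s+8)). DC gain = 55/(8×8) = 0.859375.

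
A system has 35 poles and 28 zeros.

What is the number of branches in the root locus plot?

Root locus has n branches where n = number of poles = 35.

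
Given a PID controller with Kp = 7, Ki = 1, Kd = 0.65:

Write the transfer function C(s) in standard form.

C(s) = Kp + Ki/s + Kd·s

Substituting values: C(s) = 7 + 1/s + 0.65s = (0.65s² + 7s + 1)/s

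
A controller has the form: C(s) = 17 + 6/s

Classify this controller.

This is a Proportional-Integral (PI) controller.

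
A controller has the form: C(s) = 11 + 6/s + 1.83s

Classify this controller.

This is a Proportional-Integral-Derivative (PID) controller.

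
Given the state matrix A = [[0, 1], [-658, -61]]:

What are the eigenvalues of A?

det(A - λI) = λ² - (-61)λ + 658 = (λ - (-14))(λ - (-47)). Eigenvalues: -14, -47.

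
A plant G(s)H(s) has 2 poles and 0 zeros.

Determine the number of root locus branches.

Root locus has n branches where n = number of poles = 2.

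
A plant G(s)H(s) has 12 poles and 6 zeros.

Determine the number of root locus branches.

Root locus has n branches where n = number of poles = 12.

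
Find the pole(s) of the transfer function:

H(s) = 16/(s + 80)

Pole is where denominator = 0: s + 80 = 0, so s = -80.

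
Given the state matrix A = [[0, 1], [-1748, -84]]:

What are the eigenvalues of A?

det(A - λI) = λ² - (-84)λ + 1748 = (λ - (-38))(λ - (-46)). Eigenvalues: -38, -46.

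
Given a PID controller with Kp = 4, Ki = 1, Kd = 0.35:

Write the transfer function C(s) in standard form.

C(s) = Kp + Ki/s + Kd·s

Substituting values: C(s) = 4 + 1/s + 0.35s = (0.35s² + 4s + 1)/s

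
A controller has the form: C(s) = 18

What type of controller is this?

This is a Proportional (P) controller.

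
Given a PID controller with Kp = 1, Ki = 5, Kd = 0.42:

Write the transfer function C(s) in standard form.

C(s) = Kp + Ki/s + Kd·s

Substituting values: C(s) = 1 + 5/s + 0.42s = (0.42s² + s + 5)/s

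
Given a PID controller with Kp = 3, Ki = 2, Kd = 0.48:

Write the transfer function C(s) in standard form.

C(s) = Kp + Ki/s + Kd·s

Substituting values: C(s) = 3 + 2/s + 0.48s = (0.48s² + 3s + 2)/s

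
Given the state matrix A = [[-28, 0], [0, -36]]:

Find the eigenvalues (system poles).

For diagonal matrix, eigenvalues are diagonal entries: λ₁ = -28, λ₂ = -36.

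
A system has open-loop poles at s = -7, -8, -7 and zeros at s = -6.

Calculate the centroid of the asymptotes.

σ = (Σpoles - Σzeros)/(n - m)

σ = (Σpoles - Σzeros)/(n - m) = (-22 - (-6))/(3 - 1) = -16/2 = -8.0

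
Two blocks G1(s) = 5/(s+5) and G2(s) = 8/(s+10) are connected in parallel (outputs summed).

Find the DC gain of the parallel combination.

Parallel: G_eq = G1 + G2. DC gain = G1(0) + G2(0) = 5/5 + 8/10 = 1 + 0.8 = 1.8.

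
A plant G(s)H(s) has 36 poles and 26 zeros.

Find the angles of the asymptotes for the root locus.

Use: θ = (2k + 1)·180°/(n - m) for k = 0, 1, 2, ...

n - m = 36 - 26 = 10. Angles: θk = (2k + 1)·180°/10 = 18°, 54°, 90°, 126°, 162°, 198°, 234°, 270°, 306°, 342°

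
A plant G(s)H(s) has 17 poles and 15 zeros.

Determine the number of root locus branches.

Root locus has n branches where n = number of poles = 17.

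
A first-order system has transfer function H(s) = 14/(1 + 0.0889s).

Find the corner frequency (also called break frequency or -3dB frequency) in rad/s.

Corner frequency = 1/τ = 1/0.0889 = 11.249 rad/s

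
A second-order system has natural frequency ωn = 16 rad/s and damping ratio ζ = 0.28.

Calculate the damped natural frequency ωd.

ωd = ωn√(1 - ζ²) = 16√(1 - 0.28²) = 15.36 rad/s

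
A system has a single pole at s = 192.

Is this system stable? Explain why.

Pole at s = 192 is in the right half-plane. Unstable.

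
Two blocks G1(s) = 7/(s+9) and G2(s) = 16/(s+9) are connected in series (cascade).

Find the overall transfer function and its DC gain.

Series: multiply transfer functions. G_eq = 7/(s+9) × 16/(s+9) = 112/((s+9)(s+9)). DC gain = 112/(9×9) = 1.3827.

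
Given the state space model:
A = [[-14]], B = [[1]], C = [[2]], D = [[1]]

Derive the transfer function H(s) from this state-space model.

(sI - A)⁻¹ = 1/(s + 14). H(s) = 2×1/(s + 14) + 1 = (s + 16)/(s + 14).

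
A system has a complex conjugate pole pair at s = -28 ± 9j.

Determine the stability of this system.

Real part of poles is -28 (< 0, left half-plane). Stable.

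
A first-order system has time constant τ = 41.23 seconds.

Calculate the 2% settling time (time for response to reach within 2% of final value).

For first-order system, 2% settling time ≈ 4τ = 4 × 41.23 = 164.92 s.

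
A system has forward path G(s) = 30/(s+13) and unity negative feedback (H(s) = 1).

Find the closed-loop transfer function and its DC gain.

T(s) = G/(1+GH) = [30/(s+13)] / [1 + 30/(s+13)] = 30/(s+13+30) = 30/(s+43). DC gain = 30/43 = 0.6977.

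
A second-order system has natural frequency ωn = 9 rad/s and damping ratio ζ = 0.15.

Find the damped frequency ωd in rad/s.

ωd = ωn√(1 - ζ²) = 9√(1 - 0.15²) = 8.9 rad/s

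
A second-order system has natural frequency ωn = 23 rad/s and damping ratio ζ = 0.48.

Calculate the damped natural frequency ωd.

ωd = ωn√(1 - ζ²) = 23√(1 - 0.48²) = 20.18 rad/s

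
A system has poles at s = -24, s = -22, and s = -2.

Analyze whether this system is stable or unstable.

All poles are in the left half-plane. System is stable.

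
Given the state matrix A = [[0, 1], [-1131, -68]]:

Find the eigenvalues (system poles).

det(A - λI) = λ² - (-68)λ + 1131 = (λ - (-29))(λ - (-39)). Eigenvalues: -29, -39.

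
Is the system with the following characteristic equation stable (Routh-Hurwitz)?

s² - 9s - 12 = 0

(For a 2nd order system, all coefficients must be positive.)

Coefficients: 1, -9, -12. b=-9, c=-12 not positive, so system is unstable.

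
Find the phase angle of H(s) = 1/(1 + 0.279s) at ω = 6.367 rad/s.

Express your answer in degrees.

Phase = -arctan(ωτ) = -arctan(6.367 × 0.279) = -60.6°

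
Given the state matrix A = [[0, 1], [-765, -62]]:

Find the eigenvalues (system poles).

det(A - λI) = λ² - (-62)λ + 765 = (λ - (-17))(λ - (-45)). Eigenvalues: -17, -45.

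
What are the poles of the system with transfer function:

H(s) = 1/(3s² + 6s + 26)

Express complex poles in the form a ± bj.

Discriminant = 6² - 4×3×26 = 36 - 312 = -276 < 0, so the poles are a complex conjugate pair s = (-6 ± j√276)/(2×3). Real part = -6/(2×3) = -6/6 = -1; imaginary part = ±√276/(2×3) ≈ 2.7689. Poles: s = -1 ± 2.7689j.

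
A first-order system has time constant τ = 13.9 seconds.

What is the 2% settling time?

For first-order system, 2% settling time ≈ 4τ = 4 × 13.9 = 55.6 s.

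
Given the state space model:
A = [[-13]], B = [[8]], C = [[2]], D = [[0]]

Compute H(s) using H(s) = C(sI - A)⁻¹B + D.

(sI - A)⁻¹ = 1/(s + 13). H(s) = 2 × 8/(s + 13) + 0 = 16/(s + 13).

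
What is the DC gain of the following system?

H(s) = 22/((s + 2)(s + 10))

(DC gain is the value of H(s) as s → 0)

DC gain = H(0) = 22/(2 × 10) = 22/20 = 1.1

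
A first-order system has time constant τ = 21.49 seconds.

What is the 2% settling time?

For first-order system, 2% settling time ≈ 4τ = 4 × 21.49 = 85.96 s.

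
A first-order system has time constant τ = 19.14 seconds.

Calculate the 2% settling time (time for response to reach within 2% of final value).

For first-order system, 2% settling time ≈ 4τ = 4 × 19.14 = 76.56 s.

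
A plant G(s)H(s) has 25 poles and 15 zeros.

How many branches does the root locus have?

Root locus has n branches where n = number of poles = 25.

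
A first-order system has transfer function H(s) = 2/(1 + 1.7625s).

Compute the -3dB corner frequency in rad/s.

Corner frequency = 1/τ = 1/1.7625 = 0.567 rad/s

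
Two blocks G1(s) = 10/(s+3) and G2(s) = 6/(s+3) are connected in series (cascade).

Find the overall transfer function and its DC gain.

Series: multiply transfer functions. G_eq = 10/(s+3) × 6/(s+3) = 60/((s+3)(s+3)). DC gain = 60/(3×3) = 6.6667.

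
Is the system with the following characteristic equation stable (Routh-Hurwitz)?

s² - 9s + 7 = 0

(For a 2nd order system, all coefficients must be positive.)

Coefficients: 1, -9, 7. b=-9 not positive, so system is unstable.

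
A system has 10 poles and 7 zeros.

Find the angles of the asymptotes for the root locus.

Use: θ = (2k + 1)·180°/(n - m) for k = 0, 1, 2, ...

n - m = 10 - 7 = 3. Angles: θk = (2k + 1)·180°/3 = 60°, 180°, 300°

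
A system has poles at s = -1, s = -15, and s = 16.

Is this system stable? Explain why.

Pole(s) at s = 16 are not in the left half-plane. System is unstable.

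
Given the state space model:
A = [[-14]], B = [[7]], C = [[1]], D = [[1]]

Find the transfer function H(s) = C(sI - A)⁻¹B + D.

(sI - A)⁻¹ = 1/(s + 14). H(s) = 1×7/(s + 14) + 1 = (s + 21)/(s + 14).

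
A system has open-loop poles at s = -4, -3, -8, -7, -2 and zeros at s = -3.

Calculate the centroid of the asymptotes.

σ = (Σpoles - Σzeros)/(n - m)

σ = (Σpoles - Σzeros)/(n - m) = (-24 - (-3))/(5 - 1) = -21/4 = -5.25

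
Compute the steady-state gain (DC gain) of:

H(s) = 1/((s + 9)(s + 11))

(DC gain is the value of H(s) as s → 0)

DC gain = H(0) = 1/(9 × 11) = 1/99 = 0.0101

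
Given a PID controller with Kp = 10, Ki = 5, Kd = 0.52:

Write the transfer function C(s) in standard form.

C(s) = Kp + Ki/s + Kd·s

Substituting values: C(s) = 10 + 5/s + 0.52s = (0.52s² + 10s + 5)/s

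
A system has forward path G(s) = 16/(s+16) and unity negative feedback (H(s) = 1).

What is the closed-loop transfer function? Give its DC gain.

T(s) = G/(1+GH) = [16/(s+16)] / [1 + 16/(s+16)] = 16/(s+16+16) = 16/(s+32). DC gain = 16/32 = 0.5.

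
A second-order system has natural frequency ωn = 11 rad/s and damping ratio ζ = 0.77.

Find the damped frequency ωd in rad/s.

ωd = ωn√(1 - ζ²) = 11√(1 - 0.77²) = 7.02 rad/s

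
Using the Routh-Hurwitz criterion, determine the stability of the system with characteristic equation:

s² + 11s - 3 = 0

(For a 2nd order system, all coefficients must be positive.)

Coefficients: 1, 11, -3. c=-3 not positive, so system is unstable.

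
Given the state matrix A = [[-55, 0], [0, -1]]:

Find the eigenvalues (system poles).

For diagonal matrix, eigenvalues are diagonal entries: λ₁ = -55, λ₂ = -1.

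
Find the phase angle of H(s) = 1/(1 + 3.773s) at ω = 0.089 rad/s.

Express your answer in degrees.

Phase = -arctan(ωτ) = -arctan(0.089 × 3.773) = -18.6°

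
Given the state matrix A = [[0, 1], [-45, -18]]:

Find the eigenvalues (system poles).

det(A - λI) = λ² - (-18)λ + 45 = (λ - (-3))(λ - (-15)). Eigenvalues: -3, -15.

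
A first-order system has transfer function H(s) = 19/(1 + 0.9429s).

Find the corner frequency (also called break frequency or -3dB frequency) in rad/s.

Corner frequency = 1/τ = 1/0.9429 = 1.061 rad/s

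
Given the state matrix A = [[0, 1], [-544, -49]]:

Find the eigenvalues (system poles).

det(A - λI) = λ² - (-49)λ + 544 = (λ - (-32))(λ - (-17)). Eigenvalues: -32, -17.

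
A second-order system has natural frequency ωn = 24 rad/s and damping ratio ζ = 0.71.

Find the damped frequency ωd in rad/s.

ωd = ωn√(1 - ζ²) = 24√(1 - 0.71²) = 16.9 rad/s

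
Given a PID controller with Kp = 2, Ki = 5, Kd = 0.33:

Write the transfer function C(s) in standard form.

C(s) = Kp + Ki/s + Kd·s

Substituting values: C(s) = 2 + 5/s + 0.33s = (0.33s² + 2s + 5)/s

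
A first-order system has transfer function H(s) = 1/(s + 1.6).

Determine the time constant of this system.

For H(s) = 1/(s + 1/τ), the pole is at -1/τ = -1.6, so τ = 1/1.6 = 0.625 s.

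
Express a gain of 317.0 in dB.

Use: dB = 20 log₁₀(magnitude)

dB = 20 log₁₀(317.0) = 50.0 dB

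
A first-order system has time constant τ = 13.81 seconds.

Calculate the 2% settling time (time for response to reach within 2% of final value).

For first-order system, 2% settling time ≈ 4τ = 4 × 13.81 = 55.24 s.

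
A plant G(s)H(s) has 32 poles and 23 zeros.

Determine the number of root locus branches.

Root locus has n branches where n = number of poles = 32.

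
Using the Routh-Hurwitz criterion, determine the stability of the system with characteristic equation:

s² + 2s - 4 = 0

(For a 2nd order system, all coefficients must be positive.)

Coefficients: 1, 2, -4. c=-4 not positive, so system is unstable.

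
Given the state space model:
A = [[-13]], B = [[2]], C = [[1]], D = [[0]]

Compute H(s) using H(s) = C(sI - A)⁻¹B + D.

(sI - A)⁻¹ = 1/(s + 13). H(s) = 1 × 2/(s + 13) + 0 = 2/(s + 13).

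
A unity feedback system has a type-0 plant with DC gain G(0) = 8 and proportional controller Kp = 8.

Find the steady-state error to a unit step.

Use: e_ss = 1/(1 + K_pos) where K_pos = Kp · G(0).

K_pos = Kp · G(0) = 8 × 8 = 64. e_ss = 1/(1 + 64) = 0.0154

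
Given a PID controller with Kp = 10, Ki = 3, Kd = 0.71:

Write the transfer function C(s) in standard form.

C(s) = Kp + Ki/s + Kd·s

Substituting values: C(s) = 10 + 3/s + 0.71s = (0.71s² + 10s + 3)/s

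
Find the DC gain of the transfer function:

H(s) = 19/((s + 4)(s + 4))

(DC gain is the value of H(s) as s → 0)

DC gain = H(0) = 19/(4 × 4) = 19/16 = 1.1875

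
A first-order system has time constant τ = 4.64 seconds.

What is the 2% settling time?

For first-order system, 2% settling time ≈ 4τ = 4 × 4.64 = 18.56 s.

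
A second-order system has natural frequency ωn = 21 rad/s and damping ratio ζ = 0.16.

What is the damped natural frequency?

ωd = ωn√(1 - ζ²) = 21√(1 - 0.16²) = 20.73 rad/s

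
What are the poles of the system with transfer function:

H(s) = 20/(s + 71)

Pole is where denominator = 0: s + 71 = 0, so s = -71.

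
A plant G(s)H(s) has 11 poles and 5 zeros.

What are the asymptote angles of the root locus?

n - m = 11 - 5 = 6. Angles: θk = (2k + 1)·180°/6 = 30°, 90°, 150°, 210°, 270°, 330°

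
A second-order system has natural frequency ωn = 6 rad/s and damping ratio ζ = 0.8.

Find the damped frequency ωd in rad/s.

ωd = ωn√(1 - ζ²) = 6√(1 - 0.8²) = 3.6 rad/s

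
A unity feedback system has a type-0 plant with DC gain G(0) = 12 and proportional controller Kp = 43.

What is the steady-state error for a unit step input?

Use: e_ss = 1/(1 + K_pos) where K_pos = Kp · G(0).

K_pos = Kp · G(0) = 43 × 12 = 516. e_ss = 1/(1 + 516) = 0.0019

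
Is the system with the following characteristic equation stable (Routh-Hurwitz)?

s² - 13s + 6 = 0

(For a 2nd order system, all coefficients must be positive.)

Coefficients: 1, -13, 6. b=-13 not positive, so system is unstable.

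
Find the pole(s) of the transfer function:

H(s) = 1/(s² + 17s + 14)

Discriminant = 17² - 4×1×14 = 289 - 56 = 233 > 0, so two distinct real poles. Using quadratic formula: s = (-17 ± √233)/(2×1) = (-17 ± √233)/2, with √233 ≈ 15.2643. s₁ ≈ -0.8678, s₂ ≈ -16.1322. Poles: s₁ = -0.8678, s₂ = -16.1322.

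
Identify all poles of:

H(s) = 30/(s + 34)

Pole is where denominator = 0: s + 34 = 0, so s = -34.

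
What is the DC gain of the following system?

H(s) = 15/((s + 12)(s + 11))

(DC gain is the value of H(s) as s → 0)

DC gain = H(0) = 15/(12 × 11) = 15/132 = 0.1136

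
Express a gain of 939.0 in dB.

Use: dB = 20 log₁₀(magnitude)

dB = 20 log₁₀(939.0) = 59.5 dB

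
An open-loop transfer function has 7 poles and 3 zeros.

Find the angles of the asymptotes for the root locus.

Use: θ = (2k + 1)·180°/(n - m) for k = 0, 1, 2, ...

n - m = 7 - 3 = 4. Angles: θk = (2k + 1)·180°/4 = 45°, 135°, 225°, 315°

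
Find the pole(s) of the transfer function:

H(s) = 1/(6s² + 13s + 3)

Discriminant = 13² - 4×6×3 = 169 - 72 = 97 > 0, so two distinct real poles. Using quadratic formula: s = (-13 ± √97)/(2×6) = (-13 ± √97)/12, with √97 ≈ 9.8489. s₁ ≈ -0.2626, s₂ ≈ -1.9041. Poles: s₁ = -0.2626, s₂ = -1.9041.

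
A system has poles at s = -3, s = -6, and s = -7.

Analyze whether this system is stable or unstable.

All poles are in the left half-plane. System is stable.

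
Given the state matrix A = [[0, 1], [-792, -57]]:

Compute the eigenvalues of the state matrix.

det(A - λI) = λ² - (-57)λ + 792 = (λ - (-24))(λ - (-33)). Eigenvalues: -24, -33.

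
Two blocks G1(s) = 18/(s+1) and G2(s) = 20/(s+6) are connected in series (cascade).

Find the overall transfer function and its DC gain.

Series: multiply transfer functions. G_eq = 18/(s+1) × 20/(s+6) = 360/((s+1)(s+6)). DC gain = 360/(1×6) = 60.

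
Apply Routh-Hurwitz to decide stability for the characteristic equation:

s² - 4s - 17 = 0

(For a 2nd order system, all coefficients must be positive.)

Coefficients: 1, -4, -17. b=-4, c=-17 not positive, so system is unstable.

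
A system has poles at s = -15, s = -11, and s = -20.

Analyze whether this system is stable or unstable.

All poles are in the left half-plane. System is stable.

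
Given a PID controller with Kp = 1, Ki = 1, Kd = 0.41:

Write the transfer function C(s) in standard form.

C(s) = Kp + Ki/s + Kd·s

Substituting values: C(s) = 1 + 1/s + 0.41s = (0.41s² + s + 1)/s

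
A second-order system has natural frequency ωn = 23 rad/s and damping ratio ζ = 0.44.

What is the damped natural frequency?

ωd = ωn√(1 - ζ²) = 23√(1 - 0.44²) = 20.65 rad/s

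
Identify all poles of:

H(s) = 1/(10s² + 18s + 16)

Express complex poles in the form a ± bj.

Discriminant = 18² - 4×10×16 = 324 - 640 = -316 < 0, so the poles are a complex conjugate pair s = (-18 ± j√316)/(2×10). Real part = -18/(2×10) = -18/20 = -0.9; imaginary part = ±√316/(2×10) ≈ 0.8888. Poles: s = -0.9 ± 0.8888j.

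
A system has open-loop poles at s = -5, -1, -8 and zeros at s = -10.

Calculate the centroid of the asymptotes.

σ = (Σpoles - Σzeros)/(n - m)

σ = (Σpoles - Σzeros)/(n - m) = (-14 - (-10))/(3 - 1) = -4/2 = -2.0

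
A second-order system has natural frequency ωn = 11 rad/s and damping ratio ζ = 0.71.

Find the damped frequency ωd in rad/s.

ωd = ωn√(1 - ζ²) = 11√(1 - 0.71²) = 7.75 rad/s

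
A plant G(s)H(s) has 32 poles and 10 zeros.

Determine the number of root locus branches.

Root locus has n branches where n = number of poles = 32.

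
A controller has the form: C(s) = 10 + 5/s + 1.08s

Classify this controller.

This is a Proportional-Integral-Derivative (PID) controller.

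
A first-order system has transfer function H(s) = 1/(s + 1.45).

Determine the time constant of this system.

For H(s) = 1/(s + 1/τ), the pole is at -1/τ = -1.45, so τ = 1/1.45 = 0.6897 s.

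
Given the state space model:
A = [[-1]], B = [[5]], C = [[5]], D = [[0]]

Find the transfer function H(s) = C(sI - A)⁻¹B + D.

(sI - A)⁻¹ = 1/(s + 1). H(s) = 5 × 5/(s + 1) + 0 = 25/(s + 1).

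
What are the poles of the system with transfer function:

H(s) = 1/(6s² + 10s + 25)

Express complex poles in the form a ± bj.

Discriminant = 10² - 4×6×25 = 100 - 600 = -500 < 0, so the poles are a complex conjugate pair s = (-10 ± j√500)/(2×6). Real part = -10/(2×6) = -10/12 ≈ -0.8333; imaginary part = ±√500/(2×6) ≈ 1.8634. Poles: s = -0.8333 ± 1.8634j.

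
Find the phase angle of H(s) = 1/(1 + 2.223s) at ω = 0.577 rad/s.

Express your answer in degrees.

Phase = -arctan(ωτ) = -arctan(0.577 × 2.223) = -52.1°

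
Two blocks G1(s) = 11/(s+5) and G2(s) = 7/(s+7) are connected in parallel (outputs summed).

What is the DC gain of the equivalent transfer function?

Parallel: G_eq = G1 + G2. DC gain = G1(0) + G2(0) = 11/5 + 7/7 = 2.2 + 1 = 3.2.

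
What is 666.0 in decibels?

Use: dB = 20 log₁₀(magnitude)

dB = 20 log₁₀(666.0) = 56.5 dB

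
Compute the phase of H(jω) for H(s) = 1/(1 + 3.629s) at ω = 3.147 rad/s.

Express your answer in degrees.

Phase = -arctan(ωτ) = -arctan(3.147 × 3.629) = -85.0°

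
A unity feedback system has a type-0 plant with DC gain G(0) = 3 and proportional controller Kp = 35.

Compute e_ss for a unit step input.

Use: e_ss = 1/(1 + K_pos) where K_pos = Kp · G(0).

K_pos = Kp · G(0) = 35 × 3 = 105. e_ss = 1/(1 + 105) = 0.0094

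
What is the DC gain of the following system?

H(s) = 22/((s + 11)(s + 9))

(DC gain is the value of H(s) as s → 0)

DC gain = H(0) = 22/(11 × 9) = 22/99 = 0.2222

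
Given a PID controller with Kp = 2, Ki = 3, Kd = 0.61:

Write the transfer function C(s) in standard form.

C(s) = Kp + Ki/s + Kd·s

Substituting values: C(s) = 2 + 3/s + 0.61s = (0.61s² + 2s + 3)/s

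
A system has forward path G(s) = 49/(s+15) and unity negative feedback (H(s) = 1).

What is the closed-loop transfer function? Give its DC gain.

T(s) = G/(1+GH) = [49/(s+15)] / [1 + 49/(s+15)] = 49/(s+15+49) = 49/(s+64). DC gain = 49/64 = 0.765625.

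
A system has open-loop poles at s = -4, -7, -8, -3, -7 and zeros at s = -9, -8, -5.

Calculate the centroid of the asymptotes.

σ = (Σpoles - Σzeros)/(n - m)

σ = (Σpoles - Σzeros)/(n - m) = (-29 - (-22))/(5 - 3) = -7/2 = -3.5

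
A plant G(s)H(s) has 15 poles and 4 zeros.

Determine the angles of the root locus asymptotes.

n - m = 15 - 4 = 11. Angles: θk = (2k + 1)·180°/11 = 16.36°, 49.09°, 81.82°, 114.55°, 147.27°, 180°, 212.73°, 245.45°, 278.18°, 310.91°, 343.64°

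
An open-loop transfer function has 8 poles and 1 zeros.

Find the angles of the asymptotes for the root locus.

n - m = 8 - 1 = 7. Angles: θk = (2k + 1)·180°/7 = 25.71°, 77.14°, 128.57°, 180°, 231.43°, 282.86°, 334.29°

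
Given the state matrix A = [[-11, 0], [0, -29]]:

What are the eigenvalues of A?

For diagonal matrix, eigenvalues are diagonal entries: λ₁ = -11, λ₂ = -29.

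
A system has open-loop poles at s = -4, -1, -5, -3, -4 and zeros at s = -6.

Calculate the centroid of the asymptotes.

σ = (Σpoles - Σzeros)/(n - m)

σ = (Σpoles - Σzeros)/(n - m) = (-17 - (-6))/(5 - 1) = -11/4 = -2.75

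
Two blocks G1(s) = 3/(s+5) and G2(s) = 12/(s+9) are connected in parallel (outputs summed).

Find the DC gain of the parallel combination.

Parallel: G_eq = G1 + G2. DC gain = G1(0) + G2(0) = 3/5 + 12/9 = 0.6 + 1.3333 = 1.9333.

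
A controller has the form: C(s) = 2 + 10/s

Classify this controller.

This is a Proportional-Integral (PI) controller.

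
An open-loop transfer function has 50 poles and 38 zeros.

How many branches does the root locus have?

Root locus has n branches where n = number of poles = 50.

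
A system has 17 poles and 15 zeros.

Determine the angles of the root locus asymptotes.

n - m = 17 - 15 = 2. Angles: θk = (2k + 1)·180°/2 = 90°, 270°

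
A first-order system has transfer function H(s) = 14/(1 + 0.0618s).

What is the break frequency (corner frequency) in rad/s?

Corner frequency = 1/τ = 1/0.0618 = 16.181 rad/s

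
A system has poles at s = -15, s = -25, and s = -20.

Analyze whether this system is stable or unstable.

All poles are in the left half-plane. System is stable.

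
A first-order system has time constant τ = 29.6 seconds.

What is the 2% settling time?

For first-order system, 2% settling time ≈ 4τ = 4 × 29.6 = 118.4 s.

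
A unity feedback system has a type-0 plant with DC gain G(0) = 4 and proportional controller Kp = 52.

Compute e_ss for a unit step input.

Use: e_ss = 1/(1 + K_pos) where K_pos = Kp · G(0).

K_pos = Kp · G(0) = 52 × 4 = 208. e_ss = 1/(1 + 208) = 0.0048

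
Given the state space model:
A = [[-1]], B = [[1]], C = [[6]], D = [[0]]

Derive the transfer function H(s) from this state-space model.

(sI - A)⁻¹ = 1/(s + 1). H(s) = 6 × 1/(s + 1) + 0 = 6/(s + 1).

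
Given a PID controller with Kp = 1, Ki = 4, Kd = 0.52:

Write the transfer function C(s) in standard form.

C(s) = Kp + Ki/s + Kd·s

Substituting values: C(s) = 1 + 4/s + 0.52s = (0.52s² + s + 4)/s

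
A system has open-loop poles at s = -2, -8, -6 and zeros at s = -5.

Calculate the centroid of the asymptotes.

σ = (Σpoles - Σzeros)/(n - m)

σ = (Σpoles - Σzeros)/(n - m) = (-16 - (-5))/(3 - 1) = -11/2 = -5.5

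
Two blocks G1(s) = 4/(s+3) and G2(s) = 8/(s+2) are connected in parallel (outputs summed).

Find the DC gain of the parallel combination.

Parallel: G_eq = G1 + G2. DC gain = G1(0) + G2(0) = 4/3 + 8/2 = 1.3333 + 4 = 5.3333.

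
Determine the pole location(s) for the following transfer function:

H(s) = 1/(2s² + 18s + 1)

Discriminant = 18² - 4×2×1 = 324 - 8 = 316 > 0, so two distinct real poles. Using quadratic formula: s = (-18 ± √316)/(2×2) = (-18 ± √316)/4, with √316 ≈ 17.7764. s₁ ≈ -0.0559, s₂ ≈ -8.9441. Poles: s₁ = -0.0559, s₂ = -8.9441.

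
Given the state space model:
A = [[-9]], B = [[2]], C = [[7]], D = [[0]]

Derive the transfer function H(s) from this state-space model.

(sI - A)⁻¹ = 1/(s + 9). H(s) = 7 × 2/(s + 9) + 0 = 14/(s + 9).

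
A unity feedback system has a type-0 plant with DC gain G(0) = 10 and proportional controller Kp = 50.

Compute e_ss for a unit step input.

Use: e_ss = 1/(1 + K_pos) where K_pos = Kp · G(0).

K_pos = Kp · G(0) = 50 × 10 = 500. e_ss = 1/(1 + 500) = 0.0020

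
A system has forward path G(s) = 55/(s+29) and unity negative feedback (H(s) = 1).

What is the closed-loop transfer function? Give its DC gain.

T(s) = G/(1+GH) = [55/(s+29)] / [1 + 55/(s+29)] = 55/(s+29+55) = 55/(s+84). DC gain = 55/84 = 0.6548.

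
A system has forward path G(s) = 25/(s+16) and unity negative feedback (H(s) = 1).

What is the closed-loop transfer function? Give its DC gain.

T(s) = G/(1+GH) = [25/(s+16)] / [1 + 25/(s+16)] = 25/(s+16+25) = 25/(s+41). DC gain = 25/41 = 0.6098.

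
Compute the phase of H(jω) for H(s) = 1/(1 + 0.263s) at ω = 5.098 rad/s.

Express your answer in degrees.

Phase = -arctan(ωτ) = -arctan(5.098 × 0.263) = -53.3°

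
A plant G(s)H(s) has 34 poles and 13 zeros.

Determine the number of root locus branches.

Root locus has n branches where n = number of poles = 34.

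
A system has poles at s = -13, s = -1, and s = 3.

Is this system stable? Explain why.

Pole(s) at s = 3 are not in the left half-plane. System is unstable.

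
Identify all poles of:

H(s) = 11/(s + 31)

Pole is where denominator = 0: s + 31 = 0, so s = -31.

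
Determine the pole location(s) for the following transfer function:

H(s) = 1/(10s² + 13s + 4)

Discriminant = 13² - 4×10×4 = 169 - 160 = 9 > 0, so two distinct real poles. Using quadratic formula: s = (-13 ± √9)/(2×10) = (-13 ± √9)/20, with √9 = 3. s₁ = -10/20 = -0.5, s₂ = -16/20 = -0.8. Poles: s₁ = -0.5, s₂ = -0.8.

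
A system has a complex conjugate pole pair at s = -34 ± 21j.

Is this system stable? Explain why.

Real part of poles is -34 (< 0, left half-plane). Stable.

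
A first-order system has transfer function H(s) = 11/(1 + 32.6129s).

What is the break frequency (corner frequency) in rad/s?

Corner frequency = 1/τ = 1/32.6129 = 0.031 rad/s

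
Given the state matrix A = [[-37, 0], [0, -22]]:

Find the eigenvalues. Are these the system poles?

For diagonal matrix, eigenvalues are diagonal entries: λ₁ = -37, λ₂ = -22. Eigenvalues of A = system poles.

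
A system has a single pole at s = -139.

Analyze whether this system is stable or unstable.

Pole at s = -139 is in the left half-plane. Stable.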